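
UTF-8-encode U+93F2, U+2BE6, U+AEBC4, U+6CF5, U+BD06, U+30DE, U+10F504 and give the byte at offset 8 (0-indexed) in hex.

U+93F2 → 3-byte form E9 8F B2 at offsets 0–2.
U+2BE6 → 3-byte form E2 AF A6 at offsets 3–5.
U+AEBC4 → 4-byte form F2 AE AF 84 at offsets 6–9.
Offset 8 falls in char 3's range; it's byte 3 of F2 AE AF 84 = 0xAF.

0xAF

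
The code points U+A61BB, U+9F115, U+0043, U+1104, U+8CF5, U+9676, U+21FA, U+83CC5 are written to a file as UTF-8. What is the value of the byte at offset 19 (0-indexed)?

U+A61BB → 4-byte form F2 A6 86 BB at offsets 0–3.
U+9F115 → 4-byte form F2 9F 84 95 at offsets 4–7.
U+0043 → 1-byte form 43 at offsets 8–8.
U+1104 → 3-byte form E1 84 84 at offsets 9–11.
U+8CF5 → 3-byte form E8 B3 B5 at offsets 12–14.
U+9676 → 3-byte form E9 99 B6 at offsets 15–17.
U+21FA → 3-byte form E2 87 BA at offsets 18–20.
Offset 19 falls in char 7's range; it's byte 2 of E2 87 BA = 0x87.

0x87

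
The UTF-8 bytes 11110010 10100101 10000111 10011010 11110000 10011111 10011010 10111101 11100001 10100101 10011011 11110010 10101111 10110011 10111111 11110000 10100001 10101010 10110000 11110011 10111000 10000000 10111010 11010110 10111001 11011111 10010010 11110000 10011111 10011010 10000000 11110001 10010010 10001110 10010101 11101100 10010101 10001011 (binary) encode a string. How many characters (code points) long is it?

11

Byte at offset 0: 0xF2 = 11110010 → 4-byte char (#1). Advance 4.
Byte at offset 4: 0xF0 = 11110000 → 4-byte char (#2). Advance 4.
Byte at offset 8: 0xE1 = 11100001 → 3-byte char (#3). Advance 3.
Byte at offset 11: 0xF2 = 11110010 → 4-byte char (#4). Advance 4.
Byte at offset 15: 0xF0 = 11110000 → 4-byte char (#5). Advance 4.
Byte at offset 19: 0xF3 = 11110011 → 4-byte char (#6). Advance 4.
Byte at offset 23: 0xD6 = 11010110 → 2-byte char (#7). Advance 2.
Byte at offset 25: 0xDF = 11011111 → 2-byte char (#8). Advance 2.
Byte at offset 27: 0xF0 = 11110000 → 4-byte char (#9). Advance 4.
Byte at offset 31: 0xF1 = 11110001 → 4-byte char (#10). Advance 4.
Byte at offset 35: 0xEC = 11101100 → 3-byte char (#11). Advance 3.
Reached end at offset 38 after 11 code points.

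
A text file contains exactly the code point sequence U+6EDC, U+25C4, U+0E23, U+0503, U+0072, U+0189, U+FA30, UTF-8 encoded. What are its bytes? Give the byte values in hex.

E6 BB 9C E2 97 84 E0 B8 A3 D4 83 72 C6 89 EF A8 B0

U+6EDC: 3-byte form → E6 BB 9C.
U+25C4: 3-byte form → E2 97 84.
U+0E23: 3-byte form → E0 B8 A3.
U+0503: 2-byte form → D4 83.
U+0072: 1-byte form → 72.
U+0189: 2-byte form → C6 89.
U+FA30: 3-byte form → EF A8 B0.
Concatenated (17 bytes): E6 BB 9C E2 97 84 E0 B8 A3 D4 83 72 C6 89 EF A8 B0.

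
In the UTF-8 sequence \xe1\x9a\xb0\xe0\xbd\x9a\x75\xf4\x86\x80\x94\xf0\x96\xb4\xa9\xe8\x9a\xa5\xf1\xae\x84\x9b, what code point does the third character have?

U+0075

Offset 0: leading byte 0xE1 = 11100001 → 3-byte char #1 = E1 9A B0.
Offset 3: leading byte 0xE0 = 11100000 → 3-byte char #2 = E0 BD 9A.
Offset 6: leading byte 0x75 = 01110101 → 1-byte char #3 = 75.
Leading byte 0x75 = 01110101 matches 0xxxxxxx → 1-byte sequence.
Byte 1: 0x75 = 01110101, payload 1110101 (7 bits).
Concatenate: 1110101 = 0x75 (7 bits → U+0075).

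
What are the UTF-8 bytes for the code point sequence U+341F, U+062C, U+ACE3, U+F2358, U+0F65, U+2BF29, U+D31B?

E3 90 9F D8 AC EA B3 A3 F3 B2 8D 98 E0 BD A5 F0 AB BC A9 ED 8C 9B

U+341F: 3-byte form → E3 90 9F.
U+062C: 2-byte form → D8 AC.
U+ACE3: 3-byte form → EA B3 A3.
U+F2358: 4-byte form → F3 B2 8D 98.
U+0F65: 3-byte form → E0 BD A5.
U+2BF29: 4-byte form → F0 AB BC A9.
U+D31B: 3-byte form → ED 8C 9B.
Concatenated (22 bytes): E3 90 9F D8 AC EA B3 A3 F3 B2 8D 98 E0 BD A5 F0 AB BC A9 ED 8C 9B.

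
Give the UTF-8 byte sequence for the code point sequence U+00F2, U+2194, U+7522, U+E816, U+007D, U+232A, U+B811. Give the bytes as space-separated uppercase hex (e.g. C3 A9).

U+00F2: 2-byte form → C3 B2.
U+2194: 3-byte form → E2 86 94.
U+7522: 3-byte form → E7 94 A2.
U+E816: 3-byte form → EE A0 96.
U+007D: 1-byte form → 7D.
U+232A: 3-byte form → E2 8C AA.
U+B811: 3-byte form → EB A0 91.
Concatenated (18 bytes): C3 B2 E2 86 94 E7 94 A2 EE A0 96 7D E2 8C AA EB A0 91.

C3 B2 E2 86 94 E7 94 A2 EE A0 96 7D E2 8C AA EB A0 91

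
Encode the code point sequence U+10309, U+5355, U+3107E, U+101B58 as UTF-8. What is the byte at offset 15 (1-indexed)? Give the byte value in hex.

0x98

1-indexed offset 15 is 0-indexed offset 14.
U+10309 → 4-byte form F0 90 8C 89 at offsets 0–3.
U+5355 → 3-byte form E5 8D 95 at offsets 4–6.
U+3107E → 4-byte form F0 B1 81 BE at offsets 7–10.
U+101B58 → 4-byte form F4 81 AD 98 at offsets 11–14.
Offset 14 falls in char 4's range; it's byte 4 of F4 81 AD 98 = 0x98.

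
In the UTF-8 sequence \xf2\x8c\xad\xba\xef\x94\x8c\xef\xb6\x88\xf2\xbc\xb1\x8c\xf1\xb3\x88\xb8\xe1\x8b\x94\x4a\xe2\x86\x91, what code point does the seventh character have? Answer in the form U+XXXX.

Offset 0: leading byte 0xF2 = 11110010 → 4-byte char #1 = F2 8C AD BA.
Offset 4: leading byte 0xEF = 11101111 → 3-byte char #2 = EF 94 8C.
Offset 7: leading byte 0xEF = 11101111 → 3-byte char #3 = EF B6 88.
Offset 10: leading byte 0xF2 = 11110010 → 4-byte char #4 = F2 BC B1 8C.
Offset 14: leading byte 0xF1 = 11110001 → 4-byte char #5 = F1 B3 88 B8.
Offset 18: leading byte 0xE1 = 11100001 → 3-byte char #6 = E1 8B 94.
Offset 21: leading byte 0x4A = 01001010 → 1-byte char #7 = 4A.
Leading byte 0x4A = 01001010 matches 0xxxxxxx → 1-byte sequence.
Byte 1: 0x4A = 01001010, payload 1001010 (7 bits).
Concatenate: 1001010 = 0x4A (7 bits → U+004A).

U+004A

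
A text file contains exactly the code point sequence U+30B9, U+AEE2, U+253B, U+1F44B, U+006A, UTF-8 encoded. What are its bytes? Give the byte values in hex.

E3 82 B9 EA BB A2 E2 94 BB F0 9F 91 8B 6A

U+30B9: 3-byte form → E3 82 B9.
U+AEE2: 3-byte form → EA BB A2.
U+253B: 3-byte form → E2 94 BB.
U+1F44B: 4-byte form → F0 9F 91 8B.
U+006A: 1-byte form → 6A.
Concatenated (14 bytes): E3 82 B9 EA BB A2 E2 94 BB F0 9F 91 8B 6A.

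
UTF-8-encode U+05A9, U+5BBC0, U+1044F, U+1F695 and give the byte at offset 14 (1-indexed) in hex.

0x95

1-indexed offset 14 is 0-indexed offset 13.
U+05A9 → 2-byte form D6 A9 at offsets 0–1.
U+5BBC0 → 4-byte form F1 9B AF 80 at offsets 2–5.
U+1044F → 4-byte form F0 90 91 8F at offsets 6–9.
U+1F695 → 4-byte form F0 9F 9A 95 at offsets 10–13.
Offset 13 falls in char 4's range; it's byte 4 of F0 9F 9A 95 = 0x95.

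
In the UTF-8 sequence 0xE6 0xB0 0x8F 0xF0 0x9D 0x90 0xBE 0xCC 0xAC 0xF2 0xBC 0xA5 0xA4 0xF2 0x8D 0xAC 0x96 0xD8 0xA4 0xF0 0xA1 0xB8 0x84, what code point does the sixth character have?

U+0624

Offset 0: leading byte 0xE6 = 11100110 → 3-byte char #1 = E6 B0 8F.
Offset 3: leading byte 0xF0 = 11110000 → 4-byte char #2 = F0 9D 90 BE.
Offset 7: leading byte 0xCC = 11001100 → 2-byte char #3 = CC AC.
Offset 9: leading byte 0xF2 = 11110010 → 4-byte char #4 = F2 BC A5 A4.
Offset 13: leading byte 0xF2 = 11110010 → 4-byte char #5 = F2 8D AC 96.
Offset 17: leading byte 0xD8 = 11011000 → 2-byte char #6 = D8 A4.
Leading byte 0xD8 = 11011000 matches 110xxxxx → 2-byte sequence.
Byte 1: 0xD8 = 11011000, payload 11000 (5 bits).
Byte 2: 0xA4 = 10100100 (10xxxxxx ✓), payload 100100.
Concatenate: 11000100100 = 0x624 (11 bits → U+0624).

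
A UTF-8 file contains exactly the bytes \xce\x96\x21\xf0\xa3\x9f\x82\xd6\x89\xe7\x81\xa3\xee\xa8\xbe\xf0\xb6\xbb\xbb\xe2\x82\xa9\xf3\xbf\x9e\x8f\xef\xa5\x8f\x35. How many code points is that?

11

Byte at offset 0: 0xCE = 11001110 → 2-byte char (#1). Advance 2.
Byte at offset 2: 0x21 = 00100001 → 1-byte char (#2). Advance 1.
Byte at offset 3: 0xF0 = 11110000 → 4-byte char (#3). Advance 4.
Byte at offset 7: 0xD6 = 11010110 → 2-byte char (#4). Advance 2.
Byte at offset 9: 0xE7 = 11100111 → 3-byte char (#5). Advance 3.
Byte at offset 12: 0xEE = 11101110 → 3-byte char (#6). Advance 3.
Byte at offset 15: 0xF0 = 11110000 → 4-byte char (#7). Advance 4.
Byte at offset 19: 0xE2 = 11100010 → 3-byte char (#8). Advance 3.
Byte at offset 22: 0xF3 = 11110011 → 4-byte char (#9). Advance 4.
Byte at offset 26: 0xEF = 11101111 → 3-byte char (#10). Advance 3.
Byte at offset 29: 0x35 = 00110101 → 1-byte char (#11). Advance 1.
Reached end at offset 30 after 11 code points.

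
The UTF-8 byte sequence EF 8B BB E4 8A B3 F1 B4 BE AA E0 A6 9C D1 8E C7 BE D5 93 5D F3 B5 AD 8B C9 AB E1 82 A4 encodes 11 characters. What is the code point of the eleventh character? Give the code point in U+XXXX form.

U+10A4

Offset 0: leading byte 0xEF = 11101111 → 3-byte char #1 = EF 8B BB.
Offset 3: leading byte 0xE4 = 11100100 → 3-byte char #2 = E4 8A B3.
Offset 6: leading byte 0xF1 = 11110001 → 4-byte char #3 = F1 B4 BE AA.
Offset 10: leading byte 0xE0 = 11100000 → 3-byte char #4 = E0 A6 9C.
Offset 13: leading byte 0xD1 = 11010001 → 2-byte char #5 = D1 8E.
Offset 15: leading byte 0xC7 = 11000111 → 2-byte char #6 = C7 BE.
Offset 17: leading byte 0xD5 = 11010101 → 2-byte char #7 = D5 93.
Offset 19: leading byte 0x5D = 01011101 → 1-byte char #8 = 5D.
Offset 20: leading byte 0xF3 = 11110011 → 4-byte char #9 = F3 B5 AD 8B.
Offset 24: leading byte 0xC9 = 11001001 → 2-byte char #10 = C9 AB.
Offset 26: leading byte 0xE1 = 11100001 → 3-byte char #11 = E1 82 A4.
Leading byte 0xE1 = 11100001 matches 1110xxxx → 3-byte sequence.
Byte 1: 0xE1 = 11100001, payload 0001 (4 bits).
Byte 2: 0x82 = 10000010 (10xxxxxx ✓), payload 000010.
Byte 3: 0xA4 = 10100100 (10xxxxxx ✓), payload 100100.
Concatenate: 0001000010100100 = 0x10A4 (16 bits → U+10A4).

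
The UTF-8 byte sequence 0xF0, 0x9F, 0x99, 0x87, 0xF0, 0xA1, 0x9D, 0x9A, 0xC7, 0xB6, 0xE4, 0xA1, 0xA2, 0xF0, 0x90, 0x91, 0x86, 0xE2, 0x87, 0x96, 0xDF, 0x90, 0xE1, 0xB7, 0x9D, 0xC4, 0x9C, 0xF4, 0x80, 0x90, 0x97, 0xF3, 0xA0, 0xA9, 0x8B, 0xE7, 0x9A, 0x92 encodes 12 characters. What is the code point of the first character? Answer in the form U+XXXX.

Offset 0: leading byte 0xF0 = 11110000 → 4-byte char #1 = F0 9F 99 87.
Leading byte 0xF0 = 11110000 matches 11110xxx → 4-byte sequence.
Byte 1: 0xF0 = 11110000, payload 000 (3 bits).
Byte 2: 0x9F = 10011111 (10xxxxxx ✓), payload 011111.
Byte 3: 0x99 = 10011001 (10xxxxxx ✓), payload 011001.
Byte 4: 0x87 = 10000111 (10xxxxxx ✓), payload 000111.
Concatenate: 000011111011001000111 = 0x1F647 (21 bits → U+1F647).

U+1F647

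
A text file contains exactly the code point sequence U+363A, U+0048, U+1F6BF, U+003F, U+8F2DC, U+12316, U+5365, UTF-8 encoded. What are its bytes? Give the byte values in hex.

U+363A: 3-byte form → E3 98 BA.
U+0048: 1-byte form → 48.
U+1F6BF: 4-byte form → F0 9F 9A BF.
U+003F: 1-byte form → 3F.
U+8F2DC: 4-byte form → F2 8F 8B 9C.
U+12316: 4-byte form → F0 92 8C 96.
U+5365: 3-byte form → E5 8D A5.
Concatenated (20 bytes): E3 98 BA 48 F0 9F 9A BF 3F F2 8F 8B 9C F0 92 8C 96 E5 8D A5.

E3 98 BA 48 F0 9F 9A BF 3F F2 8F 8B 9C F0 92 8C 96 E5 8D A5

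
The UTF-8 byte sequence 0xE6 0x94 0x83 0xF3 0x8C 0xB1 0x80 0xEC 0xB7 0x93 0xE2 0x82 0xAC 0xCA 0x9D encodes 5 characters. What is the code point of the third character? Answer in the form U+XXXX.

Offset 0: leading byte 0xE6 = 11100110 → 3-byte char #1 = E6 94 83.
Offset 3: leading byte 0xF3 = 11110011 → 4-byte char #2 = F3 8C B1 80.
Offset 7: leading byte 0xEC = 11101100 → 3-byte char #3 = EC B7 93.
Leading byte 0xEC = 11101100 matches 1110xxxx → 3-byte sequence.
Byte 1: 0xEC = 11101100, payload 1100 (4 bits).
Byte 2: 0xB7 = 10110111 (10xxxxxx ✓), payload 110111.
Byte 3: 0x93 = 10010011 (10xxxxxx ✓), payload 010011.
Concatenate: 1100110111010011 = 0xCDD3 (16 bits → U+CDD3).

U+CDD3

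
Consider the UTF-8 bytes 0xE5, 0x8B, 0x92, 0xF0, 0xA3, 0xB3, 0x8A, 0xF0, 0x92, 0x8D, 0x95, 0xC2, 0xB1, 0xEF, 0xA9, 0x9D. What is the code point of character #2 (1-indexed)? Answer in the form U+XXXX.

U+23CCA

Offset 0: leading byte 0xE5 = 11100101 → 3-byte char #1 = E5 8B 92.
Offset 3: leading byte 0xF0 = 11110000 → 4-byte char #2 = F0 A3 B3 8A.
Leading byte 0xF0 = 11110000 matches 11110xxx → 4-byte sequence.
Byte 1: 0xF0 = 11110000, payload 000 (3 bits).
Byte 2: 0xA3 = 10100011 (10xxxxxx ✓), payload 100011.
Byte 3: 0xB3 = 10110011 (10xxxxxx ✓), payload 110011.
Byte 4: 0x8A = 10001010 (10xxxxxx ✓), payload 001010.
Concatenate: 000100011110011001010 = 0x23CCA (21 bits → U+23CCA).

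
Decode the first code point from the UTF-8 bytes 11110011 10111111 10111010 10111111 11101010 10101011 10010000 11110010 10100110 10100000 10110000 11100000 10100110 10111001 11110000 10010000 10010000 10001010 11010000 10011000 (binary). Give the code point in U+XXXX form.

Offset 0: leading byte 0xF3 = 11110011 → 4-byte char #1 = F3 BF BA BF.
Leading byte 0xF3 = 11110011 matches 11110xxx → 4-byte sequence.
Byte 1: 0xF3 = 11110011, payload 011 (3 bits).
Byte 2: 0xBF = 10111111 (10xxxxxx ✓), payload 111111.
Byte 3: 0xBA = 10111010 (10xxxxxx ✓), payload 111010.
Byte 4: 0xBF = 10111111 (10xxxxxx ✓), payload 111111.
Concatenate: 011111111111010111111 = 0xFFEBF (21 bits → U+FFEBF).

U+FFEBF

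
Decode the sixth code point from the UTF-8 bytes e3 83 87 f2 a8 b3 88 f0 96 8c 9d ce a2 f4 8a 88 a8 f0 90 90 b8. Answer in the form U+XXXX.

U+10438

Offset 0: leading byte 0xE3 = 11100011 → 3-byte char #1 = E3 83 87.
Offset 3: leading byte 0xF2 = 11110010 → 4-byte char #2 = F2 A8 B3 88.
Offset 7: leading byte 0xF0 = 11110000 → 4-byte char #3 = F0 96 8C 9D.
Offset 11: leading byte 0xCE = 11001110 → 2-byte char #4 = CE A2.
Offset 13: leading byte 0xF4 = 11110100 → 4-byte char #5 = F4 8A 88 A8.
Offset 17: leading byte 0xF0 = 11110000 → 4-byte char #6 = F0 90 90 B8.
Leading byte 0xF0 = 11110000 matches 11110xxx → 4-byte sequence.
Byte 1: 0xF0 = 11110000, payload 000 (3 bits).
Byte 2: 0x90 = 10010000 (10xxxxxx ✓), payload 010000.
Byte 3: 0x90 = 10010000 (10xxxxxx ✓), payload 010000.
Byte 4: 0xB8 = 10111000 (10xxxxxx ✓), payload 111000.
Concatenate: 000010000010000111000 = 0x10438 (21 bits → U+10438).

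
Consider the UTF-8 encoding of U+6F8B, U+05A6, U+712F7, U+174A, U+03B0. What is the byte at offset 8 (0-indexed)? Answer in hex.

0xB7

U+6F8B → 3-byte form E6 BE 8B at offsets 0–2.
U+05A6 → 2-byte form D6 A6 at offsets 3–4.
U+712F7 → 4-byte form F1 B1 8B B7 at offsets 5–8.
Offset 8 falls in char 3's range; it's byte 4 of F1 B1 8B B7 = 0xB7.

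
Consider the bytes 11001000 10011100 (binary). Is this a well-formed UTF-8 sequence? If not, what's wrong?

Leading byte 0xC8 = 11001000 → 2-byte form.
Continuation bytes 0x9C=10011100 all match 10xxxxxx.
Decoded value 0x21C is ≥ 0x80 (shortest form) and not a surrogate.

valid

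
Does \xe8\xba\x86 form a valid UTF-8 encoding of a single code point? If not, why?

Leading byte 0xE8 = 11101000 → 3-byte form.
Continuation bytes 0xBA=10111010, 0x86=10000110 all match 10xxxxxx.
Decoded value 0x8E86 is ≥ 0x800 (shortest form) and not a surrogate.

valid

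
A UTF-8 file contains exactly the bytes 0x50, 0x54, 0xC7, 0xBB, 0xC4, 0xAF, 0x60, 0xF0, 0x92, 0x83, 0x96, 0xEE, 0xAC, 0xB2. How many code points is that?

7

Byte at offset 0: 0x50 = 01010000 → 1-byte char (#1). Advance 1.
Byte at offset 1: 0x54 = 01010100 → 1-byte char (#2). Advance 1.
Byte at offset 2: 0xC7 = 11000111 → 2-byte char (#3). Advance 2.
Byte at offset 4: 0xC4 = 11000100 → 2-byte char (#4). Advance 2.
Byte at offset 6: 0x60 = 01100000 → 1-byte char (#5). Advance 1.
Byte at offset 7: 0xF0 = 11110000 → 4-byte char (#6). Advance 4.
Byte at offset 11: 0xEE = 11101110 → 3-byte char (#7). Advance 3.
Reached end at offset 14 after 7 code points.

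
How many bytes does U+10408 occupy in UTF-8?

U+10408 = 0x10408. UTF-8 uses 1 byte below 0x80, 2 below 0x800, 3 below 0x10000, 4 up to 0x10FFFF. 0x10408 is in U+10000–U+10FFFF → 4 bytes.

4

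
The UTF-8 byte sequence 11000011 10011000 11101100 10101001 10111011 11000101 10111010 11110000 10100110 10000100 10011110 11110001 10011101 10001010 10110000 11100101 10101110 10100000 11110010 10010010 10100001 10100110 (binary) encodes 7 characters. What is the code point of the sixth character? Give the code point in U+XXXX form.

U+5BA0

Offset 0: leading byte 0xC3 = 11000011 → 2-byte char #1 = C3 98.
Offset 2: leading byte 0xEC = 11101100 → 3-byte char #2 = EC A9 BB.
Offset 5: leading byte 0xC5 = 11000101 → 2-byte char #3 = C5 BA.
Offset 7: leading byte 0xF0 = 11110000 → 4-byte char #4 = F0 A6 84 9E.
Offset 11: leading byte 0xF1 = 11110001 → 4-byte char #5 = F1 9D 8A B0.
Offset 15: leading byte 0xE5 = 11100101 → 3-byte char #6 = E5 AE A0.
Leading byte 0xE5 = 11100101 matches 1110xxxx → 3-byte sequence.
Byte 1: 0xE5 = 11100101, payload 0101 (4 bits).
Byte 2: 0xAE = 10101110 (10xxxxxx ✓), payload 101110.
Byte 3: 0xA0 = 10100000 (10xxxxxx ✓), payload 100000.
Concatenate: 0101101110100000 = 0x5BA0 (16 bits → U+5BA0).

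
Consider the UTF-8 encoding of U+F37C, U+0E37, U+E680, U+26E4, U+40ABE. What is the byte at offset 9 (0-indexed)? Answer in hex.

U+F37C → 3-byte form EF 8D BC at offsets 0–2.
U+0E37 → 3-byte form E0 B8 B7 at offsets 3–5.
U+E680 → 3-byte form EE 9A 80 at offsets 6–8.
U+26E4 → 3-byte form E2 9B A4 at offsets 9–11.
Offset 9 falls in char 4's range; it's byte 1 of E2 9B A4 = 0xE2.

0xE2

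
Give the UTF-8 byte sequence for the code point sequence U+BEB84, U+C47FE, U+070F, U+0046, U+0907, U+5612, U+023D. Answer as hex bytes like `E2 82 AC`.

F2 BE AE 84 F3 84 9F BE DC 8F 46 E0 A4 87 E5 98 92 C8 BD

U+BEB84: 4-byte form → F2 BE AE 84.
U+C47FE: 4-byte form → F3 84 9F BE.
U+070F: 2-byte form → DC 8F.
U+0046: 1-byte form → 46.
U+0907: 3-byte form → E0 A4 87.
U+5612: 3-byte form → E5 98 92.
U+023D: 2-byte form → C8 BD.
Concatenated (19 bytes): F2 BE AE 84 F3 84 9F BE DC 8F 46 E0 A4 87 E5 98 92 C8 BD.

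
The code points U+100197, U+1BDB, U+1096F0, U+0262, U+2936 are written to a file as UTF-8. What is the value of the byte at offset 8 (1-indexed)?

1-indexed offset 8 is 0-indexed offset 7.
U+100197 → 4-byte form F4 80 86 97 at offsets 0–3.
U+1BDB → 3-byte form E1 AF 9B at offsets 4–6.
U+1096F0 → 4-byte form F4 89 9B B0 at offsets 7–10.
Offset 7 falls in char 3's range; it's byte 1 of F4 89 9B B0 = 0xF4.

0xF4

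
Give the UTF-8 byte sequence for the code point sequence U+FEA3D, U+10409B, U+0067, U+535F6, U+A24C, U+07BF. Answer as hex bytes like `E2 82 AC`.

F3 BE A8 BD F4 84 82 9B 67 F1 93 97 B6 EA 89 8C DE BF

U+FEA3D: 4-byte form → F3 BE A8 BD.
U+10409B: 4-byte form → F4 84 82 9B.
U+0067: 1-byte form → 67.
U+535F6: 4-byte form → F1 93 97 B6.
U+A24C: 3-byte form → EA 89 8C.
U+07BF: 2-byte form → DE BF.
Concatenated (18 bytes): F3 BE A8 BD F4 84 82 9B 67 F1 93 97 B6 EA 89 8C DE BF.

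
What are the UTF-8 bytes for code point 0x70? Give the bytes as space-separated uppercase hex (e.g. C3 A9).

70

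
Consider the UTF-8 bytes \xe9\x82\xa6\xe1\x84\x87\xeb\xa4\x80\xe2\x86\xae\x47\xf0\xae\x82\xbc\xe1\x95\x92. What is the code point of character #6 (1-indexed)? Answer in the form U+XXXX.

U+2E0BC

Offset 0: leading byte 0xE9 = 11101001 → 3-byte char #1 = E9 82 A6.
Offset 3: leading byte 0xE1 = 11100001 → 3-byte char #2 = E1 84 87.
Offset 6: leading byte 0xEB = 11101011 → 3-byte char #3 = EB A4 80.
Offset 9: leading byte 0xE2 = 11100010 → 3-byte char #4 = E2 86 AE.
Offset 12: leading byte 0x47 = 01000111 → 1-byte char #5 = 47.
Offset 13: leading byte 0xF0 = 11110000 → 4-byte char #6 = F0 AE 82 BC.
Leading byte 0xF0 = 11110000 matches 11110xxx → 4-byte sequence.
Byte 1: 0xF0 = 11110000, payload 000 (3 bits).
Byte 2: 0xAE = 10101110 (10xxxxxx ✓), payload 101110.
Byte 3: 0x82 = 10000010 (10xxxxxx ✓), payload 000010.
Byte 4: 0xBC = 10111100 (10xxxxxx ✓), payload 111100.
Concatenate: 000101110000010111100 = 0x2E0BC (21 bits → U+2E0BC).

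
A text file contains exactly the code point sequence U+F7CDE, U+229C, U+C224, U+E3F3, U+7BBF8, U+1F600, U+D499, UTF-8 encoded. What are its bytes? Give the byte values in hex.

U+F7CDE: 4-byte form → F3 B7 B3 9E.
U+229C: 3-byte form → E2 8A 9C.
U+C224: 3-byte form → EC 88 A4.
U+E3F3: 3-byte form → EE 8F B3.
U+7BBF8: 4-byte form → F1 BB AF B8.
U+1F600: 4-byte form → F0 9F 98 80.
U+D499: 3-byte form → ED 92 99.
Concatenated (24 bytes): F3 B7 B3 9E E2 8A 9C EC 88 A4 EE 8F B3 F1 BB AF B8 F0 9F 98 80 ED 92 99.

F3 B7 B3 9E E2 8A 9C EC 88 A4 EE 8F B3 F1 BB AF B8 F0 9F 98 80 ED 92 99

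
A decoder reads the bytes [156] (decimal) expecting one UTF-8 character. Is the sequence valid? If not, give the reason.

invalid (continuation byte with no leading byte)

Byte 0x9C = 10011100 has the form 10xxxxxx — a continuation byte — but there is no preceding leading byte.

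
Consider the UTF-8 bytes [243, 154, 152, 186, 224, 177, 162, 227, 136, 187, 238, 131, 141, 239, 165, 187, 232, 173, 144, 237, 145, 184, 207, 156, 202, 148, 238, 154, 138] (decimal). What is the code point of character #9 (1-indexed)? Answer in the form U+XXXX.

U+0294

Offset 0: leading byte 0xF3 = 11110011 → 4-byte char #1 = F3 9A 98 BA.
Offset 4: leading byte 0xE0 = 11100000 → 3-byte char #2 = E0 B1 A2.
Offset 7: leading byte 0xE3 = 11100011 → 3-byte char #3 = E3 88 BB.
Offset 10: leading byte 0xEE = 11101110 → 3-byte char #4 = EE 83 8D.
Offset 13: leading byte 0xEF = 11101111 → 3-byte char #5 = EF A5 BB.
Offset 16: leading byte 0xE8 = 11101000 → 3-byte char #6 = E8 AD 90.
Offset 19: leading byte 0xED = 11101101 → 3-byte char #7 = ED 91 B8.
Offset 22: leading byte 0xCF = 11001111 → 2-byte char #8 = CF 9C.
Offset 24: leading byte 0xCA = 11001010 → 2-byte char #9 = CA 94.
Leading byte 0xCA = 11001010 matches 110xxxxx → 2-byte sequence.
Byte 1: 0xCA = 11001010, payload 01010 (5 bits).
Byte 2: 0x94 = 10010100 (10xxxxxx ✓), payload 010100.
Concatenate: 01010010100 = 0x294 (11 bits → U+0294).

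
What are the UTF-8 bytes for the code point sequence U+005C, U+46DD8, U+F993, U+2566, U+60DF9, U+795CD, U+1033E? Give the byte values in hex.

5C F1 86 B7 98 EF A6 93 E2 95 A6 F1 A0 B7 B9 F1 B9 97 8D F0 90 8C BE

U+005C: 1-byte form → 5C.
U+46DD8: 4-byte form → F1 86 B7 98.
U+F993: 3-byte form → EF A6 93.
U+2566: 3-byte form → E2 95 A6.
U+60DF9: 4-byte form → F1 A0 B7 B9.
U+795CD: 4-byte form → F1 B9 97 8D.
U+1033E: 4-byte form → F0 90 8C BE.
Concatenated (23 bytes): 5C F1 86 B7 98 EF A6 93 E2 95 A6 F1 A0 B7 B9 F1 B9 97 8D F0 90 8C BE.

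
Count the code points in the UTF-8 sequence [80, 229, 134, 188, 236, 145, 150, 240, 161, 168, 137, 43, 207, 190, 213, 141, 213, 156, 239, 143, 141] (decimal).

9

Byte at offset 0: 0x50 = 01010000 → 1-byte char (#1). Advance 1.
Byte at offset 1: 0xE5 = 11100101 → 3-byte char (#2). Advance 3.
Byte at offset 4: 0xEC = 11101100 → 3-byte char (#3). Advance 3.
Byte at offset 7: 0xF0 = 11110000 → 4-byte char (#4). Advance 4.
Byte at offset 11: 0x2B = 00101011 → 1-byte char (#5). Advance 1.
Byte at offset 12: 0xCF = 11001111 → 2-byte char (#6). Advance 2.
Byte at offset 14: 0xD5 = 11010101 → 2-byte char (#7). Advance 2.
Byte at offset 16: 0xD5 = 11010101 → 2-byte char (#8). Advance 2.
Byte at offset 18: 0xEF = 11101111 → 3-byte char (#9). Advance 3.
Reached end at offset 21 after 9 code points.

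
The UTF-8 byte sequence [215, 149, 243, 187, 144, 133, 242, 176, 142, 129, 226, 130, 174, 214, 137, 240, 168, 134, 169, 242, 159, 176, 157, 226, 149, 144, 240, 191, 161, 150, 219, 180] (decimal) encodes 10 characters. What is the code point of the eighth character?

U+2550

Offset 0: leading byte 0xD7 = 11010111 → 2-byte char #1 = D7 95.
Offset 2: leading byte 0xF3 = 11110011 → 4-byte char #2 = F3 BB 90 85.
Offset 6: leading byte 0xF2 = 11110010 → 4-byte char #3 = F2 B0 8E 81.
Offset 10: leading byte 0xE2 = 11100010 → 3-byte char #4 = E2 82 AE.
Offset 13: leading byte 0xD6 = 11010110 → 2-byte char #5 = D6 89.
Offset 15: leading byte 0xF0 = 11110000 → 4-byte char #6 = F0 A8 86 A9.
Offset 19: leading byte 0xF2 = 11110010 → 4-byte char #7 = F2 9F B0 9D.
Offset 23: leading byte 0xE2 = 11100010 → 3-byte char #8 = E2 95 90.
Leading byte 0xE2 = 11100010 matches 1110xxxx → 3-byte sequence.
Byte 1: 0xE2 = 11100010, payload 0010 (4 bits).
Byte 2: 0x95 = 10010101 (10xxxxxx ✓), payload 010101.
Byte 3: 0x90 = 10010000 (10xxxxxx ✓), payload 010000.
Concatenate: 0010010101010000 = 0x2550 (16 bits → U+2550).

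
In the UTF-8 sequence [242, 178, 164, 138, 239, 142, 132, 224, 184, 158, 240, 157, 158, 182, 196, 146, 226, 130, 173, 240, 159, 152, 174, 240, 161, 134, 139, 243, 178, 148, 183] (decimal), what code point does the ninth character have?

Offset 0: leading byte 0xF2 = 11110010 → 4-byte char #1 = F2 B2 A4 8A.
Offset 4: leading byte 0xEF = 11101111 → 3-byte char #2 = EF 8E 84.
Offset 7: leading byte 0xE0 = 11100000 → 3-byte char #3 = E0 B8 9E.
Offset 10: leading byte 0xF0 = 11110000 → 4-byte char #4 = F0 9D 9E B6.
Offset 14: leading byte 0xC4 = 11000100 → 2-byte char #5 = C4 92.
Offset 16: leading byte 0xE2 = 11100010 → 3-byte char #6 = E2 82 AD.
Offset 19: leading byte 0xF0 = 11110000 → 4-byte char #7 = F0 9F 98 AE.
Offset 23: leading byte 0xF0 = 11110000 → 4-byte char #8 = F0 A1 86 8B.
Offset 27: leading byte 0xF3 = 11110011 → 4-byte char #9 = F3 B2 94 B7.
Leading byte 0xF3 = 11110011 matches 11110xxx → 4-byte sequence.
Byte 1: 0xF3 = 11110011, payload 011 (3 bits).
Byte 2: 0xB2 = 10110010 (10xxxxxx ✓), payload 110010.
Byte 3: 0x94 = 10010100 (10xxxxxx ✓), payload 010100.
Byte 4: 0xB7 = 10110111 (10xxxxxx ✓), payload 110111.
Concatenate: 011110010010100110111 = 0xF2537 (21 bits → U+F2537).

U+F2537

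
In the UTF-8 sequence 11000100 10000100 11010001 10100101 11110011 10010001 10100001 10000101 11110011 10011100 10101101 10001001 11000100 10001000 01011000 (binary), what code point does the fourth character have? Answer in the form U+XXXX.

U+DCB49

Offset 0: leading byte 0xC4 = 11000100 → 2-byte char #1 = C4 84.
Offset 2: leading byte 0xD1 = 11010001 → 2-byte char #2 = D1 A5.
Offset 4: leading byte 0xF3 = 11110011 → 4-byte char #3 = F3 91 A1 85.
Offset 8: leading byte 0xF3 = 11110011 → 4-byte char #4 = F3 9C AD 89.
Leading byte 0xF3 = 11110011 matches 11110xxx → 4-byte sequence.
Byte 1: 0xF3 = 11110011, payload 011 (3 bits).
Byte 2: 0x9C = 10011100 (10xxxxxx ✓), payload 011100.
Byte 3: 0xAD = 10101101 (10xxxxxx ✓), payload 101101.
Byte 4: 0x89 = 10001001 (10xxxxxx ✓), payload 001001.
Concatenate: 011011100101101001001 = 0xDCB49 (21 bits → U+DCB49).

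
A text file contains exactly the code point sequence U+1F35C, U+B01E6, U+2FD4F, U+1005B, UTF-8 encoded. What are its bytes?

F0 9F 8D 9C F2 B0 87 A6 F0 AF B5 8F F0 90 81 9B

U+1F35C: 4-byte form → F0 9F 8D 9C.
U+B01E6: 4-byte form → F2 B0 87 A6.
U+2FD4F: 4-byte form → F0 AF B5 8F.
U+1005B: 4-byte form → F0 90 81 9B.
Concatenated (16 bytes): F0 9F 8D 9C F2 B0 87 A6 F0 AF B5 8F F0 90 81 9B.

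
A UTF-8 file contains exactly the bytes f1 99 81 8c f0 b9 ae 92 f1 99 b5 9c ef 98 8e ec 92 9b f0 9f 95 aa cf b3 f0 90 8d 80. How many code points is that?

8

Byte at offset 0: 0xF1 = 11110001 → 4-byte char (#1). Advance 4.
Byte at offset 4: 0xF0 = 11110000 → 4-byte char (#2). Advance 4.
Byte at offset 8: 0xF1 = 11110001 → 4-byte char (#3). Advance 4.
Byte at offset 12: 0xEF = 11101111 → 3-byte char (#4). Advance 3.
Byte at offset 15: 0xEC = 11101100 → 3-byte char (#5). Advance 3.
Byte at offset 18: 0xF0 = 11110000 → 4-byte char (#6). Advance 4.
Byte at offset 22: 0xCF = 11001111 → 2-byte char (#7). Advance 2.
Byte at offset 24: 0xF0 = 11110000 → 4-byte char (#8). Advance 4.
Reached end at offset 28 after 8 code points.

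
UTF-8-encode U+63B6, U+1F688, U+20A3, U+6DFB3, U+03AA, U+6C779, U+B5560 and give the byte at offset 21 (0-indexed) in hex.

0xB5

U+63B6 → 3-byte form E6 8E B6 at offsets 0–2.
U+1F688 → 4-byte form F0 9F 9A 88 at offsets 3–6.
U+20A3 → 3-byte form E2 82 A3 at offsets 7–9.
U+6DFB3 → 4-byte form F1 AD BE B3 at offsets 10–13.
U+03AA → 2-byte form CE AA at offsets 14–15.
U+6C779 → 4-byte form F1 AC 9D B9 at offsets 16–19.
U+B5560 → 4-byte form F2 B5 95 A0 at offsets 20–23.
Offset 21 falls in char 7's range; it's byte 2 of F2 B5 95 A0 = 0xB5.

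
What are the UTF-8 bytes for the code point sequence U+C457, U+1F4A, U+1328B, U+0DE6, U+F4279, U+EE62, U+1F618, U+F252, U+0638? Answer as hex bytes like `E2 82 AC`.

EC 91 97 E1 BD 8A F0 93 8A 8B E0 B7 A6 F3 B4 89 B9 EE B9 A2 F0 9F 98 98 EF 89 92 D8 B8

U+C457: 3-byte form → EC 91 97.
U+1F4A: 3-byte form → E1 BD 8A.
U+1328B: 4-byte form → F0 93 8A 8B.
U+0DE6: 3-byte form → E0 B7 A6.
U+F4279: 4-byte form → F3 B4 89 B9.
U+EE62: 3-byte form → EE B9 A2.
U+1F618: 4-byte form → F0 9F 98 98.
U+F252: 3-byte form → EF 89 92.
U+0638: 2-byte form → D8 B8.
Concatenated (29 bytes): EC 91 97 E1 BD 8A F0 93 8A 8B E0 B7 A6 F3 B4 89 B9 EE B9 A2 F0 9F 98 98 EF 89 92 D8 B8.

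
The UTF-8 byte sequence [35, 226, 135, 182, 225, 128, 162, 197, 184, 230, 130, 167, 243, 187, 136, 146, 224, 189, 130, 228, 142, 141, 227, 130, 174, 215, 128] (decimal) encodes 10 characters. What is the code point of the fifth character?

Offset 0: leading byte 0x23 = 00100011 → 1-byte char #1 = 23.
Offset 1: leading byte 0xE2 = 11100010 → 3-byte char #2 = E2 87 B6.
Offset 4: leading byte 0xE1 = 11100001 → 3-byte char #3 = E1 80 A2.
Offset 7: leading byte 0xC5 = 11000101 → 2-byte char #4 = C5 B8.
Offset 9: leading byte 0xE6 = 11100110 → 3-byte char #5 = E6 82 A7.
Leading byte 0xE6 = 11100110 matches 1110xxxx → 3-byte sequence.
Byte 1: 0xE6 = 11100110, payload 0110 (4 bits).
Byte 2: 0x82 = 10000010 (10xxxxxx ✓), payload 000010.
Byte 3: 0xA7 = 10100111 (10xxxxxx ✓), payload 100111.
Concatenate: 0110000010100111 = 0x60A7 (16 bits → U+60A7).

U+60A7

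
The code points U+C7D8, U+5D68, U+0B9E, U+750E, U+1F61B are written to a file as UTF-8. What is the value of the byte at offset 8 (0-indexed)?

U+C7D8 → 3-byte form EC 9F 98 at offsets 0–2.
U+5D68 → 3-byte form E5 B5 A8 at offsets 3–5.
U+0B9E → 3-byte form E0 AE 9E at offsets 6–8.
Offset 8 falls in char 3's range; it's byte 3 of E0 AE 9E = 0x9E.

0x9E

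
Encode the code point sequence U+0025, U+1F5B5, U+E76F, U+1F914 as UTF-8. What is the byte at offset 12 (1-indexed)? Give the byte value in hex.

1-indexed offset 12 is 0-indexed offset 11.
U+0025 → 1-byte form 25 at offsets 0–0.
U+1F5B5 → 4-byte form F0 9F 96 B5 at offsets 1–4.
U+E76F → 3-byte form EE 9D AF at offsets 5–7.
U+1F914 → 4-byte form F0 9F A4 94 at offsets 8–11.
Offset 11 falls in char 4's range; it's byte 4 of F0 9F A4 94 = 0x94.

0x94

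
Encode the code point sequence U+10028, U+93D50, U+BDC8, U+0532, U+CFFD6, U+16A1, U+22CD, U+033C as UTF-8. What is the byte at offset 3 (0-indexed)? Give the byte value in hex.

0xA8

U+10028 → 4-byte form F0 90 80 A8 at offsets 0–3.
Offset 3 falls in char 1's range; it's byte 4 of F0 90 80 A8 = 0xA8.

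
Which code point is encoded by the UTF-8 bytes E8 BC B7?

Leading byte 0xE8 = 11101000 matches 1110xxxx → 3-byte sequence.
Byte 1: 0xE8 = 11101000, payload 1000 (4 bits).
Byte 2: 0xBC = 10111100 (10xxxxxx ✓), payload 111100.
Byte 3: 0xB7 = 10110111 (10xxxxxx ✓), payload 110111.
Concatenate: 1000111100110111 = 0x8F37 (16 bits → U+8F37).

U+8F37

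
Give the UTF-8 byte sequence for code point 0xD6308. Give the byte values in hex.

F3 96 8C 88

U+D6308 = 0xD6308 = 877320 decimal. In range U+10000–U+10FFFF → 4-byte form: 11110xxx 10xxxxxx 10xxxxxx 10xxxxxx.
Binary (21 bits): 011010110001100001000.
Split 3+6+6+6: 011 | 010110 | 001100 | 001000.
Byte 1: 11110011 = 0xF3.
Byte 2: 10010110 = 0x96.
Byte 3: 10001100 = 0x8C.
Byte 4: 10001000 = 0x88.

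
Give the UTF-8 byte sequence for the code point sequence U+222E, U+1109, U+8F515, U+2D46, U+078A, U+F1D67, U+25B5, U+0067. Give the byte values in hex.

U+222E: 3-byte form → E2 88 AE.
U+1109: 3-byte form → E1 84 89.
U+8F515: 4-byte form → F2 8F 94 95.
U+2D46: 3-byte form → E2 B5 86.
U+078A: 2-byte form → DE 8A.
U+F1D67: 4-byte form → F3 B1 B5 A7.
U+25B5: 3-byte form → E2 96 B5.
U+0067: 1-byte form → 67.
Concatenated (23 bytes): E2 88 AE E1 84 89 F2 8F 94 95 E2 B5 86 DE 8A F3 B1 B5 A7 E2 96 B5 67.

E2 88 AE E1 84 89 F2 8F 94 95 E2 B5 86 DE 8A F3 B1 B5 A7 E2 96 B5 67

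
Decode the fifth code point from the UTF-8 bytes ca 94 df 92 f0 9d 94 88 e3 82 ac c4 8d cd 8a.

U+010D

Offset 0: leading byte 0xCA = 11001010 → 2-byte char #1 = CA 94.
Offset 2: leading byte 0xDF = 11011111 → 2-byte char #2 = DF 92.
Offset 4: leading byte 0xF0 = 11110000 → 4-byte char #3 = F0 9D 94 88.
Offset 8: leading byte 0xE3 = 11100011 → 3-byte char #4 = E3 82 AC.
Offset 11: leading byte 0xC4 = 11000100 → 2-byte char #5 = C4 8D.
Leading byte 0xC4 = 11000100 matches 110xxxxx → 2-byte sequence.
Byte 1: 0xC4 = 11000100, payload 00100 (5 bits).
Byte 2: 0x8D = 10001101 (10xxxxxx ✓), payload 001101.
Concatenate: 00100001101 = 0x10D (11 bits → U+010D).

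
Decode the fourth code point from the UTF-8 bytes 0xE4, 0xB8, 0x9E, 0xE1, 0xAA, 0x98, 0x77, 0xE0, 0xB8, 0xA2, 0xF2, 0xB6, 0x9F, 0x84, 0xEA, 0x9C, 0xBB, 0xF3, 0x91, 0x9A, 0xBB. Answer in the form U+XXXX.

U+0E22

Offset 0: leading byte 0xE4 = 11100100 → 3-byte char #1 = E4 B8 9E.
Offset 3: leading byte 0xE1 = 11100001 → 3-byte char #2 = E1 AA 98.
Offset 6: leading byte 0x77 = 01110111 → 1-byte char #3 = 77.
Offset 7: leading byte 0xE0 = 11100000 → 3-byte char #4 = E0 B8 A2.
Leading byte 0xE0 = 11100000 matches 1110xxxx → 3-byte sequence.
Byte 1: 0xE0 = 11100000, payload 0000 (4 bits).
Byte 2: 0xB8 = 10111000 (10xxxxxx ✓), payload 111000.
Byte 3: 0xA2 = 10100010 (10xxxxxx ✓), payload 100010.
Concatenate: 0000111000100010 = 0xE22 (16 bits → U+0E22).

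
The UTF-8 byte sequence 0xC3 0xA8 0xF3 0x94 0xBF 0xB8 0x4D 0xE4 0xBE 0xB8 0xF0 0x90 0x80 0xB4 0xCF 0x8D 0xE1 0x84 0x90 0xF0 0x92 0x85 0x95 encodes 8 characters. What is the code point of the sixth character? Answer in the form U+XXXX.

U+03CD

Offset 0: leading byte 0xC3 = 11000011 → 2-byte char #1 = C3 A8.
Offset 2: leading byte 0xF3 = 11110011 → 4-byte char #2 = F3 94 BF B8.
Offset 6: leading byte 0x4D = 01001101 → 1-byte char #3 = 4D.
Offset 7: leading byte 0xE4 = 11100100 → 3-byte char #4 = E4 BE B8.
Offset 10: leading byte 0xF0 = 11110000 → 4-byte char #5 = F0 90 80 B4.
Offset 14: leading byte 0xCF = 11001111 → 2-byte char #6 = CF 8D.
Leading byte 0xCF = 11001111 matches 110xxxxx → 2-byte sequence.
Byte 1: 0xCF = 11001111, payload 01111 (5 bits).
Byte 2: 0x8D = 10001101 (10xxxxxx ✓), payload 001101.
Concatenate: 01111001101 = 0x3CD (11 bits → U+03CD).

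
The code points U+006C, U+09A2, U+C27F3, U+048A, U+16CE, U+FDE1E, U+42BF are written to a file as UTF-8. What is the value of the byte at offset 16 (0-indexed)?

U+006C → 1-byte form 6C at offsets 0–0.
U+09A2 → 3-byte form E0 A6 A2 at offsets 1–3.
U+C27F3 → 4-byte form F3 82 9F B3 at offsets 4–7.
U+048A → 2-byte form D2 8A at offsets 8–9.
U+16CE → 3-byte form E1 9B 8E at offsets 10–12.
U+FDE1E → 4-byte form F3 BD B8 9E at offsets 13–16.
Offset 16 falls in char 6's range; it's byte 4 of F3 BD B8 9E = 0x9E.

0x9E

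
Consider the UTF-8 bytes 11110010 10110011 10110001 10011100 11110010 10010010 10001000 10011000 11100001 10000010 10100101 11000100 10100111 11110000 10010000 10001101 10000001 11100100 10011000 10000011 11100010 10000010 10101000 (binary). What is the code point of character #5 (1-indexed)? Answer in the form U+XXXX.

U+10341

Offset 0: leading byte 0xF2 = 11110010 → 4-byte char #1 = F2 B3 B1 9C.
Offset 4: leading byte 0xF2 = 11110010 → 4-byte char #2 = F2 92 88 98.
Offset 8: leading byte 0xE1 = 11100001 → 3-byte char #3 = E1 82 A5.
Offset 11: leading byte 0xC4 = 11000100 → 2-byte char #4 = C4 A7.
Offset 13: leading byte 0xF0 = 11110000 → 4-byte char #5 = F0 90 8D 81.
Leading byte 0xF0 = 11110000 matches 11110xxx → 4-byte sequence.
Byte 1: 0xF0 = 11110000, payload 000 (3 bits).
Byte 2: 0x90 = 10010000 (10xxxxxx ✓), payload 010000.
Byte 3: 0x8D = 10001101 (10xxxxxx ✓), payload 001101.
Byte 4: 0x81 = 10000001 (10xxxxxx ✓), payload 000001.
Concatenate: 000010000001101000001 = 0x10341 (21 bits → U+10341).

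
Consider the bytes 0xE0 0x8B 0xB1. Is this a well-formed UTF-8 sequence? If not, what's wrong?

invalid (overlong encoding)

Leading byte 0xE0 = 11100000 → 3-byte form.
Continuation bytes all match 10xxxxxx. Payload decodes to 0x2F1.
But 0x2F1 < 0x800, the minimum for a 3-byte sequence — this is an overlong encoding.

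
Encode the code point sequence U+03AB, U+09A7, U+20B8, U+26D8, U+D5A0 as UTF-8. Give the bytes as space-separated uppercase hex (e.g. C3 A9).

CE AB E0 A6 A7 E2 82 B8 E2 9B 98 ED 96 A0

U+03AB: 2-byte form → CE AB.
U+09A7: 3-byte form → E0 A6 A7.
U+20B8: 3-byte form → E2 82 B8.
U+26D8: 3-byte form → E2 9B 98.
U+D5A0: 3-byte form → ED 96 A0.
Concatenated (14 bytes): CE AB E0 A6 A7 E2 82 B8 E2 9B 98 ED 96 A0.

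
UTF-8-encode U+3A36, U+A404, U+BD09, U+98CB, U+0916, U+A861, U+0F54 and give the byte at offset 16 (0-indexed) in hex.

U+3A36 → 3-byte form E3 A8 B6 at offsets 0–2.
U+A404 → 3-byte form EA 90 84 at offsets 3–5.
U+BD09 → 3-byte form EB B4 89 at offsets 6–8.
U+98CB → 3-byte form E9 A3 8B at offsets 9–11.
U+0916 → 3-byte form E0 A4 96 at offsets 12–14.
U+A861 → 3-byte form EA A1 A1 at offsets 15–17.
Offset 16 falls in char 6's range; it's byte 2 of EA A1 A1 = 0xA1.

0xA1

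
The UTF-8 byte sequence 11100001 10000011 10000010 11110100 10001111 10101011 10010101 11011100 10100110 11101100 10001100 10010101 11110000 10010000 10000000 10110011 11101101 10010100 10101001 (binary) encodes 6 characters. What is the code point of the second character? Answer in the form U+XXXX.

U+10FAD5

Offset 0: leading byte 0xE1 = 11100001 → 3-byte char #1 = E1 83 82.
Offset 3: leading byte 0xF4 = 11110100 → 4-byte char #2 = F4 8F AB 95.
Leading byte 0xF4 = 11110100 matches 11110xxx → 4-byte sequence.
Byte 1: 0xF4 = 11110100, payload 100 (3 bits).
Byte 2: 0x8F = 10001111 (10xxxxxx ✓), payload 001111.
Byte 3: 0xAB = 10101011 (10xxxxxx ✓), payload 101011.
Byte 4: 0x95 = 10010101 (10xxxxxx ✓), payload 010101.
Concatenate: 100001111101011010101 = 0x10FAD5 (21 bits → U+10FAD5).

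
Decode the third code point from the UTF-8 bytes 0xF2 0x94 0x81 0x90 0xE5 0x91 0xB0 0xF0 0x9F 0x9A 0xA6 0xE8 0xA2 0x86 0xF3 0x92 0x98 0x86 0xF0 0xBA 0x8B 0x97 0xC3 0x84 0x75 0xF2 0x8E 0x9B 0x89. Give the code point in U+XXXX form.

U+1F6A6

Offset 0: leading byte 0xF2 = 11110010 → 4-byte char #1 = F2 94 81 90.
Offset 4: leading byte 0xE5 = 11100101 → 3-byte char #2 = E5 91 B0.
Offset 7: leading byte 0xF0 = 11110000 → 4-byte char #3 = F0 9F 9A A6.
Leading byte 0xF0 = 11110000 matches 11110xxx → 4-byte sequence.
Byte 1: 0xF0 = 11110000, payload 000 (3 bits).
Byte 2: 0x9F = 10011111 (10xxxxxx ✓), payload 011111.
Byte 3: 0x9A = 10011010 (10xxxxxx ✓), payload 011010.
Byte 4: 0xA6 = 10100110 (10xxxxxx ✓), payload 100110.
Concatenate: 000011111011010100110 = 0x1F6A6 (21 bits → U+1F6A6).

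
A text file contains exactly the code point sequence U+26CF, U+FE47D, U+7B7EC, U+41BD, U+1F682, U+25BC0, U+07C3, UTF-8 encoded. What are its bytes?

E2 9B 8F F3 BE 91 BD F1 BB 9F AC E4 86 BD F0 9F 9A 82 F0 A5 AF 80 DF 83

U+26CF: 3-byte form → E2 9B 8F.
U+FE47D: 4-byte form → F3 BE 91 BD.
U+7B7EC: 4-byte form → F1 BB 9F AC.
U+41BD: 3-byte form → E4 86 BD.
U+1F682: 4-byte form → F0 9F 9A 82.
U+25BC0: 4-byte form → F0 A5 AF 80.
U+07C3: 2-byte form → DF 83.
Concatenated (24 bytes): E2 9B 8F F3 BE 91 BD F1 BB 9F AC E4 86 BD F0 9F 9A 82 F0 A5 AF 80 DF 83.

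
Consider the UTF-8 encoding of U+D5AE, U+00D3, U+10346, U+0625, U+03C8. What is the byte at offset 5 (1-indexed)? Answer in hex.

1-indexed offset 5 is 0-indexed offset 4.
U+D5AE → 3-byte form ED 96 AE at offsets 0–2.
U+00D3 → 2-byte form C3 93 at offsets 3–4.
Offset 4 falls in char 2's range; it's byte 2 of C3 93 = 0x93.

0x93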